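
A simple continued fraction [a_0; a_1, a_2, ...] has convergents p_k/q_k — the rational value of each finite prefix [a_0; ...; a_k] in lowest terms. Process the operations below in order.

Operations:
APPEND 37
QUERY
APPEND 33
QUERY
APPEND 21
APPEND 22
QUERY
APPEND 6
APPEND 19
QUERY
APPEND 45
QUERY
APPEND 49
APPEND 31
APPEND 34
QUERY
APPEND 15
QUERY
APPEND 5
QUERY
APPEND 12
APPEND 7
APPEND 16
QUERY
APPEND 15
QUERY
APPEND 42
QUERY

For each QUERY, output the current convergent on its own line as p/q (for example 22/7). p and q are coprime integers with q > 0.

APPEND 37: p_0 = 37·1 + 0 = 37, q_0 = 37·0 + 1 = 1 → 37/1
APPEND 33: p_1 = 33·37 + 1 = 1222, q_1 = 33·1 + 0 = 33 → 1222/33
APPEND 21: p_2 = 21·1222 + 37 = 25699, q_2 = 21·33 + 1 = 694 → 25699/694
APPEND 22: p_3 = 22·25699 + 1222 = 566600, q_3 = 22·694 + 33 = 15301 → 566600/15301
APPEND 6: p_4 = 6·566600 + 25699 = 3425299, q_4 = 6·15301 + 694 = 92500 → 3425299/92500
APPEND 19: p_5 = 19·3425299 + 566600 = 65647281, q_5 = 19·92500 + 15301 = 1772801 → 65647281/1772801
APPEND 45: p_6 = 45·65647281 + 3425299 = 2957552944, q_6 = 45·1772801 + 92500 = 79868545 → 2957552944/79868545
APPEND 49: p_7 = 49·2957552944 + 65647281 = 144985741537, q_7 = 49·79868545 + 1772801 = 3915331506 → 144985741537/3915331506
APPEND 31: p_8 = 31·144985741537 + 2957552944 = 4497515540591, q_8 = 31·3915331506 + 79868545 = 121455145231 → 4497515540591/121455145231
APPEND 34: p_9 = 34·4497515540591 + 144985741537 = 153060514121631, q_9 = 34·121455145231 + 3915331506 = 4133390269360 → 153060514121631/4133390269360
APPEND 15: p_10 = 15·153060514121631 + 4497515540591 = 2300405227365056, q_10 = 15·4133390269360 + 121455145231 = 62122309185631 → 2300405227365056/62122309185631
APPEND 5: p_11 = 5·2300405227365056 + 153060514121631 = 11655086650946911, q_11 = 5·62122309185631 + 4133390269360 = 314744936197515 → 11655086650946911/314744936197515
APPEND 12: p_12 = 12·11655086650946911 + 2300405227365056 = 142161445038727988, q_12 = 12·314744936197515 + 62122309185631 = 3839061543555811 → 142161445038727988/3839061543555811
APPEND 7: p_13 = 7·142161445038727988 + 11655086650946911 = 1006785201922042827, q_13 = 7·3839061543555811 + 314744936197515 = 27188175741088192 → 1006785201922042827/27188175741088192
APPEND 16: p_14 = 16·1006785201922042827 + 142161445038727988 = 16250724675791413220, q_14 = 16·27188175741088192 + 3839061543555811 = 438849873400966883 → 16250724675791413220/438849873400966883
APPEND 15: p_15 = 15·16250724675791413220 + 1006785201922042827 = 244767655338793241127, q_15 = 15·438849873400966883 + 27188175741088192 = 6609936276755591437 → 244767655338793241127/6609936276755591437
APPEND 42: p_16 = 42·244767655338793241127 + 16250724675791413220 = 10296492248905107540554, q_16 = 42·6609936276755591437 + 438849873400966883 = 278056173497135807237 → 10296492248905107540554/278056173497135807237

37/1
1222/33
566600/15301
65647281/1772801
2957552944/79868545
153060514121631/4133390269360
2300405227365056/62122309185631
11655086650946911/314744936197515
16250724675791413220/438849873400966883
244767655338793241127/6609936276755591437
10296492248905107540554/278056173497135807237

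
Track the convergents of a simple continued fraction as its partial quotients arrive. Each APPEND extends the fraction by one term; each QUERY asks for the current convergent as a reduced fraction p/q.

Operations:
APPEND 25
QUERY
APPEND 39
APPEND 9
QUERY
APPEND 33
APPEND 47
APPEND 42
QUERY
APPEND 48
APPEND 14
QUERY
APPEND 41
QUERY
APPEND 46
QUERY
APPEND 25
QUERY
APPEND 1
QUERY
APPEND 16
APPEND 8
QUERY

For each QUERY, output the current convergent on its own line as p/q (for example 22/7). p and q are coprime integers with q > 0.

25/1
8809/352
576424153/23033409
388125499129/15509158175
15940827541073/636981636944
733666192388487/29316664457599
18357595637253248/733553593076919
19091261829641735/762870257534518
2609633541121809799/104278691966568174

APPEND 25: p_0 = 25·1 + 0 = 25, q_0 = 25·0 + 1 = 1 → 25/1
APPEND 39: p_1 = 39·25 + 1 = 976, q_1 = 39·1 + 0 = 39 → 976/39
APPEND 9: p_2 = 9·976 + 25 = 8809, q_2 = 9·39 + 1 = 352 → 8809/352
APPEND 33: p_3 = 33·8809 + 976 = 291673, q_3 = 33·352 + 39 = 11655 → 291673/11655
APPEND 47: p_4 = 47·291673 + 8809 = 13717440, q_4 = 47·11655 + 352 = 548137 → 13717440/548137
APPEND 42: p_5 = 42·13717440 + 291673 = 576424153, q_5 = 42·548137 + 11655 = 23033409 → 576424153/23033409
APPEND 48: p_6 = 48·576424153 + 13717440 = 27682076784, q_6 = 48·23033409 + 548137 = 1106151769 → 27682076784/1106151769
APPEND 14: p_7 = 14·27682076784 + 576424153 = 388125499129, q_7 = 14·1106151769 + 23033409 = 15509158175 → 388125499129/15509158175
APPEND 41: p_8 = 41·388125499129 + 27682076784 = 15940827541073, q_8 = 41·15509158175 + 1106151769 = 636981636944 → 15940827541073/636981636944
APPEND 46: p_9 = 46·15940827541073 + 388125499129 = 733666192388487, q_9 = 46·636981636944 + 15509158175 = 29316664457599 → 733666192388487/29316664457599
APPEND 25: p_10 = 25·733666192388487 + 15940827541073 = 18357595637253248, q_10 = 25·29316664457599 + 636981636944 = 733553593076919 → 18357595637253248/733553593076919
APPEND 1: p_11 = 1·18357595637253248 + 733666192388487 = 19091261829641735, q_11 = 1·733553593076919 + 29316664457599 = 762870257534518 → 19091261829641735/762870257534518
APPEND 16: p_12 = 16·19091261829641735 + 18357595637253248 = 323817784911521008, q_12 = 16·762870257534518 + 733553593076919 = 12939477713629207 → 323817784911521008/12939477713629207
APPEND 8: p_13 = 8·323817784911521008 + 19091261829641735 = 2609633541121809799, q_13 = 8·12939477713629207 + 762870257534518 = 104278691966568174 → 2609633541121809799/104278691966568174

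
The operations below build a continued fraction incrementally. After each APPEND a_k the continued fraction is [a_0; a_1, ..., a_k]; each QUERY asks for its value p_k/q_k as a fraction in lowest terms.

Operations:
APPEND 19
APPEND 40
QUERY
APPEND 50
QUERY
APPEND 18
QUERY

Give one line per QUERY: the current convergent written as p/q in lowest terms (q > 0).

761/40
38069/2001
686003/36058

APPEND 19: p_0 = 19·1 + 0 = 19, q_0 = 19·0 + 1 = 1 → 19/1
APPEND 40: p_1 = 40·19 + 1 = 761, q_1 = 40·1 + 0 = 40 → 761/40
APPEND 50: p_2 = 50·761 + 19 = 38069, q_2 = 50·40 + 1 = 2001 → 38069/2001
APPEND 18: p_3 = 18·38069 + 761 = 686003, q_3 = 18·2001 + 40 = 36058 → 686003/36058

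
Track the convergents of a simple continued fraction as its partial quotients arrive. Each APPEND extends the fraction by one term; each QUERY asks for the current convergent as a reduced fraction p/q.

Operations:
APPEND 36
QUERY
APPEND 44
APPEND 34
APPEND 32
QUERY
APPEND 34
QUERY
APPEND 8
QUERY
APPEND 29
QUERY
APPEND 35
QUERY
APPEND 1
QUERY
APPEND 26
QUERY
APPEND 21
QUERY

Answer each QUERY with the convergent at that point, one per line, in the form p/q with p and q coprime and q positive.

36/1
1727217/47948
58779304/1631729
471961649/13101780
13745667125/381583349
481570311024/13368518995
495315978149/13750102344
13359785742898/370871179939
281050816579007/7802044881063

APPEND 36: p_0 = 36·1 + 0 = 36, q_0 = 36·0 + 1 = 1 → 36/1
APPEND 44: p_1 = 44·36 + 1 = 1585, q_1 = 44·1 + 0 = 44 → 1585/44
APPEND 34: p_2 = 34·1585 + 36 = 53926, q_2 = 34·44 + 1 = 1497 → 53926/1497
APPEND 32: p_3 = 32·53926 + 1585 = 1727217, q_3 = 32·1497 + 44 = 47948 → 1727217/47948
APPEND 34: p_4 = 34·1727217 + 53926 = 58779304, q_4 = 34·47948 + 1497 = 1631729 → 58779304/1631729
APPEND 8: p_5 = 8·58779304 + 1727217 = 471961649, q_5 = 8·1631729 + 47948 = 13101780 → 471961649/13101780
APPEND 29: p_6 = 29·471961649 + 58779304 = 13745667125, q_6 = 29·13101780 + 1631729 = 381583349 → 13745667125/381583349
APPEND 35: p_7 = 35·13745667125 + 471961649 = 481570311024, q_7 = 35·381583349 + 13101780 = 13368518995 → 481570311024/13368518995
APPEND 1: p_8 = 1·481570311024 + 13745667125 = 495315978149, q_8 = 1·13368518995 + 381583349 = 13750102344 → 495315978149/13750102344
APPEND 26: p_9 = 26·495315978149 + 481570311024 = 13359785742898, q_9 = 26·13750102344 + 13368518995 = 370871179939 → 13359785742898/370871179939
APPEND 21: p_10 = 21·13359785742898 + 495315978149 = 281050816579007, q_10 = 21·370871179939 + 13750102344 = 7802044881063 → 281050816579007/7802044881063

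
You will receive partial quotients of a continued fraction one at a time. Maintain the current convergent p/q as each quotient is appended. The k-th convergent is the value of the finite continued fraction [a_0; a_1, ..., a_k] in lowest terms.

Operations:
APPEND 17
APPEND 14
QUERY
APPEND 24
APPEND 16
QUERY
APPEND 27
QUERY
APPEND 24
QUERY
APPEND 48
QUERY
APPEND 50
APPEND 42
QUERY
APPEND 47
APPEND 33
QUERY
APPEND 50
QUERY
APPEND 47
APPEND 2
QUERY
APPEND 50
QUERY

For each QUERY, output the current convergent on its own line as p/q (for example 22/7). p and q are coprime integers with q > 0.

APPEND 17: p_0 = 17·1 + 0 = 17, q_0 = 17·0 + 1 = 1 → 17/1
APPEND 14: p_1 = 14·17 + 1 = 239, q_1 = 14·1 + 0 = 14 → 239/14
APPEND 24: p_2 = 24·239 + 17 = 5753, q_2 = 24·14 + 1 = 337 → 5753/337
APPEND 16: p_3 = 16·5753 + 239 = 92287, q_3 = 16·337 + 14 = 5406 → 92287/5406
APPEND 27: p_4 = 27·92287 + 5753 = 2497502, q_4 = 27·5406 + 337 = 146299 → 2497502/146299
APPEND 24: p_5 = 24·2497502 + 92287 = 60032335, q_5 = 24·146299 + 5406 = 3516582 → 60032335/3516582
APPEND 48: p_6 = 48·60032335 + 2497502 = 2884049582, q_6 = 48·3516582 + 146299 = 168942235 → 2884049582/168942235
APPEND 50: p_7 = 50·2884049582 + 60032335 = 144262511435, q_7 = 50·168942235 + 3516582 = 8450628332 → 144262511435/8450628332
APPEND 42: p_8 = 42·144262511435 + 2884049582 = 6061909529852, q_8 = 42·8450628332 + 168942235 = 355095332179 → 6061909529852/355095332179
APPEND 47: p_9 = 47·6061909529852 + 144262511435 = 285054010414479, q_9 = 47·355095332179 + 8450628332 = 16697931240745 → 285054010414479/16697931240745
APPEND 33: p_10 = 33·285054010414479 + 6061909529852 = 9412844253207659, q_10 = 33·16697931240745 + 355095332179 = 551386826276764 → 9412844253207659/551386826276764
APPEND 50: p_11 = 50·9412844253207659 + 285054010414479 = 470927266670797429, q_11 = 50·551386826276764 + 16697931240745 = 27586039245078945 → 470927266670797429/27586039245078945
APPEND 47: p_12 = 47·470927266670797429 + 9412844253207659 = 22142994377780686822, q_12 = 47·27586039245078945 + 551386826276764 = 1297095231344987179 → 22142994377780686822/1297095231344987179
APPEND 2: p_13 = 2·22142994377780686822 + 470927266670797429 = 44756916022232171073, q_13 = 2·1297095231344987179 + 27586039245078945 = 2621776501935053303 → 44756916022232171073/2621776501935053303
APPEND 50: p_14 = 50·44756916022232171073 + 22142994377780686822 = 2259988795489389240472, q_14 = 50·2621776501935053303 + 1297095231344987179 = 132385920328097652329 → 2259988795489389240472/132385920328097652329

239/14
92287/5406
2497502/146299
60032335/3516582
2884049582/168942235
6061909529852/355095332179
9412844253207659/551386826276764
470927266670797429/27586039245078945
44756916022232171073/2621776501935053303
2259988795489389240472/132385920328097652329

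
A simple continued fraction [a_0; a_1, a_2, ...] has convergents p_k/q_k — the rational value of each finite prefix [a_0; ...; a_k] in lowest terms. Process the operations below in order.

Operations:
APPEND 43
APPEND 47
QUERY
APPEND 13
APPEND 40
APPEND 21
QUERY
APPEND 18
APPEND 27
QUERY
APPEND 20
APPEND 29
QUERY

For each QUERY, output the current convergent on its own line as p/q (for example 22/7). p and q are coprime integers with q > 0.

APPEND 43: p_0 = 43·1 + 0 = 43, q_0 = 43·0 + 1 = 1 → 43/1
APPEND 47: p_1 = 47·43 + 1 = 2022, q_1 = 47·1 + 0 = 47 → 2022/47
APPEND 13: p_2 = 13·2022 + 43 = 26329, q_2 = 13·47 + 1 = 612 → 26329/612
APPEND 40: p_3 = 40·26329 + 2022 = 1055182, q_3 = 40·612 + 47 = 24527 → 1055182/24527
APPEND 21: p_4 = 21·1055182 + 26329 = 22185151, q_4 = 21·24527 + 612 = 515679 → 22185151/515679
APPEND 18: p_5 = 18·22185151 + 1055182 = 400387900, q_5 = 18·515679 + 24527 = 9306749 → 400387900/9306749
APPEND 27: p_6 = 27·400387900 + 22185151 = 10832658451, q_6 = 27·9306749 + 515679 = 251797902 → 10832658451/251797902
APPEND 20: p_7 = 20·10832658451 + 400387900 = 217053556920, q_7 = 20·251797902 + 9306749 = 5045264789 → 217053556920/5045264789
APPEND 29: p_8 = 29·217053556920 + 10832658451 = 6305385809131, q_8 = 29·5045264789 + 251797902 = 146564476783 → 6305385809131/146564476783

2022/47
22185151/515679
10832658451/251797902
6305385809131/146564476783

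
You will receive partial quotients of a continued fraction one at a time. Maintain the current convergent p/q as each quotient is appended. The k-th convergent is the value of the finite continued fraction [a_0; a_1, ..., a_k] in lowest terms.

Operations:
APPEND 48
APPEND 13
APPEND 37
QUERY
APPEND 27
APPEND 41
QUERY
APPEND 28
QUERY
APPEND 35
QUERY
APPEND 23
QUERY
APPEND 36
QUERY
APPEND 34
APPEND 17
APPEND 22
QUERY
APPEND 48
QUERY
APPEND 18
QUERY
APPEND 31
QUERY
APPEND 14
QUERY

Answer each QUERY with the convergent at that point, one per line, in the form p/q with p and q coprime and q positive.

23173/482
25701309/534589
720262948/14981519
25234904489/524887754
581123066195/12087399861
20945665287509/435671282750
267735958201888073/5568926398230875
12863463412984220530/267560926273591887
231810077391917857613/4821665599322884841
7198975862562437806533/149739194505283021958
101017472153266047149075/2101170388673285192253

APPEND 48: p_0 = 48·1 + 0 = 48, q_0 = 48·0 + 1 = 1 → 48/1
APPEND 13: p_1 = 13·48 + 1 = 625, q_1 = 13·1 + 0 = 13 → 625/13
APPEND 37: p_2 = 37·625 + 48 = 23173, q_2 = 37·13 + 1 = 482 → 23173/482
APPEND 27: p_3 = 27·23173 + 625 = 626296, q_3 = 27·482 + 13 = 13027 → 626296/13027
APPEND 41: p_4 = 41·626296 + 23173 = 25701309, q_4 = 41·13027 + 482 = 534589 → 25701309/534589
APPEND 28: p_5 = 28·25701309 + 626296 = 720262948, q_5 = 28·534589 + 13027 = 14981519 → 720262948/14981519
APPEND 35: p_6 = 35·720262948 + 25701309 = 25234904489, q_6 = 35·14981519 + 534589 = 524887754 → 25234904489/524887754
APPEND 23: p_7 = 23·25234904489 + 720262948 = 581123066195, q_7 = 23·524887754 + 14981519 = 12087399861 → 581123066195/12087399861
APPEND 36: p_8 = 36·581123066195 + 25234904489 = 20945665287509, q_8 = 36·12087399861 + 524887754 = 435671282750 → 20945665287509/435671282750
APPEND 34: p_9 = 34·20945665287509 + 581123066195 = 712733742841501, q_9 = 34·435671282750 + 12087399861 = 14824911013361 → 712733742841501/14824911013361
APPEND 17: p_10 = 17·712733742841501 + 20945665287509 = 12137419293593026, q_10 = 17·14824911013361 + 435671282750 = 252459158509887 → 12137419293593026/252459158509887
APPEND 22: p_11 = 22·12137419293593026 + 712733742841501 = 267735958201888073, q_11 = 22·252459158509887 + 14824911013361 = 5568926398230875 → 267735958201888073/5568926398230875
APPEND 48: p_12 = 48·267735958201888073 + 12137419293593026 = 12863463412984220530, q_12 = 48·5568926398230875 + 252459158509887 = 267560926273591887 → 12863463412984220530/267560926273591887
APPEND 18: p_13 = 18·12863463412984220530 + 267735958201888073 = 231810077391917857613, q_13 = 18·267560926273591887 + 5568926398230875 = 4821665599322884841 → 231810077391917857613/4821665599322884841
APPEND 31: p_14 = 31·231810077391917857613 + 12863463412984220530 = 7198975862562437806533, q_14 = 31·4821665599322884841 + 267560926273591887 = 149739194505283021958 → 7198975862562437806533/149739194505283021958
APPEND 14: p_15 = 14·7198975862562437806533 + 231810077391917857613 = 101017472153266047149075, q_15 = 14·149739194505283021958 + 4821665599322884841 = 2101170388673285192253 → 101017472153266047149075/2101170388673285192253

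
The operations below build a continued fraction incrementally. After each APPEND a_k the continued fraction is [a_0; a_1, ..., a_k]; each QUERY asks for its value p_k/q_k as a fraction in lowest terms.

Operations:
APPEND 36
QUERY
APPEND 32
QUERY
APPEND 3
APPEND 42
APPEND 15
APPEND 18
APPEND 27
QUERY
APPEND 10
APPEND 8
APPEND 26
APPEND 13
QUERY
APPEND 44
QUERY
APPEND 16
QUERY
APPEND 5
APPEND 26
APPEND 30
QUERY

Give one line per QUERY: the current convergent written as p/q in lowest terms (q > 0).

36/1
1153/32
1086420141/30152431
30082668906724/834912355059
1325944689405979/36800179091240
21245197699402388/589637777814899
84635415749574466379/2348965595571886005

APPEND 36: p_0 = 36·1 + 0 = 36, q_0 = 36·0 + 1 = 1 → 36/1
APPEND 32: p_1 = 32·36 + 1 = 1153, q_1 = 32·1 + 0 = 32 → 1153/32
APPEND 3: p_2 = 3·1153 + 36 = 3495, q_2 = 3·32 + 1 = 97 → 3495/97
APPEND 42: p_3 = 42·3495 + 1153 = 147943, q_3 = 42·97 + 32 = 4106 → 147943/4106
APPEND 15: p_4 = 15·147943 + 3495 = 2222640, q_4 = 15·4106 + 97 = 61687 → 2222640/61687
APPEND 18: p_5 = 18·2222640 + 147943 = 40155463, q_5 = 18·61687 + 4106 = 1114472 → 40155463/1114472
APPEND 27: p_6 = 27·40155463 + 2222640 = 1086420141, q_6 = 27·1114472 + 61687 = 30152431 → 1086420141/30152431
APPEND 10: p_7 = 10·1086420141 + 40155463 = 10904356873, q_7 = 10·30152431 + 1114472 = 302638782 → 10904356873/302638782
APPEND 8: p_8 = 8·10904356873 + 1086420141 = 88321275125, q_8 = 8·302638782 + 30152431 = 2451262687 → 88321275125/2451262687
APPEND 26: p_9 = 26·88321275125 + 10904356873 = 2307257510123, q_9 = 26·2451262687 + 302638782 = 64035468644 → 2307257510123/64035468644
APPEND 13: p_10 = 13·2307257510123 + 88321275125 = 30082668906724, q_10 = 13·64035468644 + 2451262687 = 834912355059 → 30082668906724/834912355059
APPEND 44: p_11 = 44·30082668906724 + 2307257510123 = 1325944689405979, q_11 = 44·834912355059 + 64035468644 = 36800179091240 → 1325944689405979/36800179091240
APPEND 16: p_12 = 16·1325944689405979 + 30082668906724 = 21245197699402388, q_12 = 16·36800179091240 + 834912355059 = 589637777814899 → 21245197699402388/589637777814899
APPEND 5: p_13 = 5·21245197699402388 + 1325944689405979 = 107551933186417919, q_13 = 5·589637777814899 + 36800179091240 = 2984989068165735 → 107551933186417919/2984989068165735
APPEND 26: p_14 = 26·107551933186417919 + 21245197699402388 = 2817595460546268282, q_14 = 26·2984989068165735 + 589637777814899 = 78199353550124009 → 2817595460546268282/78199353550124009
APPEND 30: p_15 = 30·2817595460546268282 + 107551933186417919 = 84635415749574466379, q_15 = 30·78199353550124009 + 2984989068165735 = 2348965595571886005 → 84635415749574466379/2348965595571886005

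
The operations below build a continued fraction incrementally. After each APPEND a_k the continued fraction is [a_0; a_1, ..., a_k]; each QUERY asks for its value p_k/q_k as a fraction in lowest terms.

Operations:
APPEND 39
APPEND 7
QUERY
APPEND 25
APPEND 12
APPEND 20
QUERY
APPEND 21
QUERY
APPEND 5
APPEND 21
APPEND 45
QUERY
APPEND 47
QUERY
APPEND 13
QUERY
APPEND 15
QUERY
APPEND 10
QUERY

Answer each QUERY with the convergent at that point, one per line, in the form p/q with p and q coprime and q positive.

APPEND 39: p_0 = 39·1 + 0 = 39, q_0 = 39·0 + 1 = 1 → 39/1
APPEND 7: p_1 = 7·39 + 1 = 274, q_1 = 7·1 + 0 = 7 → 274/7
APPEND 25: p_2 = 25·274 + 39 = 6889, q_2 = 25·7 + 1 = 176 → 6889/176
APPEND 12: p_3 = 12·6889 + 274 = 82942, q_3 = 12·176 + 7 = 2119 → 82942/2119
APPEND 20: p_4 = 20·82942 + 6889 = 1665729, q_4 = 20·2119 + 176 = 42556 → 1665729/42556
APPEND 21: p_5 = 21·1665729 + 82942 = 35063251, q_5 = 21·42556 + 2119 = 895795 → 35063251/895795
APPEND 5: p_6 = 5·35063251 + 1665729 = 176981984, q_6 = 5·895795 + 42556 = 4521531 → 176981984/4521531
APPEND 21: p_7 = 21·176981984 + 35063251 = 3751684915, q_7 = 21·4521531 + 895795 = 95847946 → 3751684915/95847946
APPEND 45: p_8 = 45·3751684915 + 176981984 = 169002803159, q_8 = 45·95847946 + 4521531 = 4317679101 → 169002803159/4317679101
APPEND 47: p_9 = 47·169002803159 + 3751684915 = 7946883433388, q_9 = 47·4317679101 + 95847946 = 203026765693 → 7946883433388/203026765693
APPEND 13: p_10 = 13·7946883433388 + 169002803159 = 103478487437203, q_10 = 13·203026765693 + 4317679101 = 2643665633110 → 103478487437203/2643665633110
APPEND 15: p_11 = 15·103478487437203 + 7946883433388 = 1560124194991433, q_11 = 15·2643665633110 + 203026765693 = 39858011262343 → 1560124194991433/39858011262343
APPEND 10: p_12 = 10·1560124194991433 + 103478487437203 = 15704720437351533, q_12 = 10·39858011262343 + 2643665633110 = 401223778256540 → 15704720437351533/401223778256540

274/7
1665729/42556
35063251/895795
169002803159/4317679101
7946883433388/203026765693
103478487437203/2643665633110
1560124194991433/39858011262343
15704720437351533/401223778256540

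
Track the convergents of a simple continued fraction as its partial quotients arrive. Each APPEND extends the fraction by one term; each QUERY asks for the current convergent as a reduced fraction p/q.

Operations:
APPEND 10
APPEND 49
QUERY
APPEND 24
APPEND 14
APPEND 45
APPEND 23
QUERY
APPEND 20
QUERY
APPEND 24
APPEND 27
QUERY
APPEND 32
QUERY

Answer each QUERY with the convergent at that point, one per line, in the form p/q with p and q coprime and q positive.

APPEND 10: p_0 = 10·1 + 0 = 10, q_0 = 10·0 + 1 = 1 → 10/1
APPEND 49: p_1 = 49·10 + 1 = 491, q_1 = 49·1 + 0 = 49 → 491/49
APPEND 24: p_2 = 24·491 + 10 = 11794, q_2 = 24·49 + 1 = 1177 → 11794/1177
APPEND 14: p_3 = 14·11794 + 491 = 165607, q_3 = 14·1177 + 49 = 16527 → 165607/16527
APPEND 45: p_4 = 45·165607 + 11794 = 7464109, q_4 = 45·16527 + 1177 = 744892 → 7464109/744892
APPEND 23: p_5 = 23·7464109 + 165607 = 171840114, q_5 = 23·744892 + 16527 = 17149043 → 171840114/17149043
APPEND 20: p_6 = 20·171840114 + 7464109 = 3444266389, q_6 = 20·17149043 + 744892 = 343725752 → 3444266389/343725752
APPEND 24: p_7 = 24·3444266389 + 171840114 = 82834233450, q_7 = 24·343725752 + 17149043 = 8266567091 → 82834233450/8266567091
APPEND 27: p_8 = 27·82834233450 + 3444266389 = 2239968569539, q_8 = 27·8266567091 + 343725752 = 223541037209 → 2239968569539/223541037209
APPEND 32: p_9 = 32·2239968569539 + 82834233450 = 71761828458698, q_9 = 32·223541037209 + 8266567091 = 7161579757779 → 71761828458698/7161579757779

491/49
171840114/17149043
3444266389/343725752
2239968569539/223541037209
71761828458698/7161579757779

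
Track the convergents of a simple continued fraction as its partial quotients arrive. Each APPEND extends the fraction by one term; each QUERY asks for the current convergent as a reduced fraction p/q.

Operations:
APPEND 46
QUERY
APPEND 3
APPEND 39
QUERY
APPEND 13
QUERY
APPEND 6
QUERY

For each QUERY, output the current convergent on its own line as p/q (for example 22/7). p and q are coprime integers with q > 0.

46/1
5467/118
71210/1537
432727/9340

APPEND 46: p_0 = 46·1 + 0 = 46, q_0 = 46·0 + 1 = 1 → 46/1
APPEND 3: p_1 = 3·46 + 1 = 139, q_1 = 3·1 + 0 = 3 → 139/3
APPEND 39: p_2 = 39·139 + 46 = 5467, q_2 = 39·3 + 1 = 118 → 5467/118
APPEND 13: p_3 = 13·5467 + 139 = 71210, q_3 = 13·118 + 3 = 1537 → 71210/1537
APPEND 6: p_4 = 6·71210 + 5467 = 432727, q_4 = 6·1537 + 118 = 9340 → 432727/9340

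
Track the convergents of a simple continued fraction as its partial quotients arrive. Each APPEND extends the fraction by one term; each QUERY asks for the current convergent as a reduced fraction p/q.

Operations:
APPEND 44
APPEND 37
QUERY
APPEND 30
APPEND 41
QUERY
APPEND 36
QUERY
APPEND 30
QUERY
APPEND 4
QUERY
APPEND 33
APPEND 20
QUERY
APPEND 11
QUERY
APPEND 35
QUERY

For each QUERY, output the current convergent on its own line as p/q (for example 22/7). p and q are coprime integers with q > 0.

APPEND 44: p_0 = 44·1 + 0 = 44, q_0 = 44·0 + 1 = 1 → 44/1
APPEND 37: p_1 = 37·44 + 1 = 1629, q_1 = 37·1 + 0 = 37 → 1629/37
APPEND 30: p_2 = 30·1629 + 44 = 48914, q_2 = 30·37 + 1 = 1111 → 48914/1111
APPEND 41: p_3 = 41·48914 + 1629 = 2007103, q_3 = 41·1111 + 37 = 45588 → 2007103/45588
APPEND 36: p_4 = 36·2007103 + 48914 = 72304622, q_4 = 36·45588 + 1111 = 1642279 → 72304622/1642279
APPEND 30: p_5 = 30·72304622 + 2007103 = 2171145763, q_5 = 30·1642279 + 45588 = 49313958 → 2171145763/49313958
APPEND 4: p_6 = 4·2171145763 + 72304622 = 8756887674, q_6 = 4·49313958 + 1642279 = 198898111 → 8756887674/198898111
APPEND 33: p_7 = 33·8756887674 + 2171145763 = 291148439005, q_7 = 33·198898111 + 49313958 = 6612951621 → 291148439005/6612951621
APPEND 20: p_8 = 20·291148439005 + 8756887674 = 5831725667774, q_8 = 20·6612951621 + 198898111 = 132457930531 → 5831725667774/132457930531
APPEND 11: p_9 = 11·5831725667774 + 291148439005 = 64440130784519, q_9 = 11·132457930531 + 6612951621 = 1463650187462 → 64440130784519/1463650187462
APPEND 35: p_10 = 35·64440130784519 + 5831725667774 = 2261236303125939, q_10 = 35·1463650187462 + 132457930531 = 51360214491701 → 2261236303125939/51360214491701

1629/37
2007103/45588
72304622/1642279
2171145763/49313958
8756887674/198898111
5831725667774/132457930531
64440130784519/1463650187462
2261236303125939/51360214491701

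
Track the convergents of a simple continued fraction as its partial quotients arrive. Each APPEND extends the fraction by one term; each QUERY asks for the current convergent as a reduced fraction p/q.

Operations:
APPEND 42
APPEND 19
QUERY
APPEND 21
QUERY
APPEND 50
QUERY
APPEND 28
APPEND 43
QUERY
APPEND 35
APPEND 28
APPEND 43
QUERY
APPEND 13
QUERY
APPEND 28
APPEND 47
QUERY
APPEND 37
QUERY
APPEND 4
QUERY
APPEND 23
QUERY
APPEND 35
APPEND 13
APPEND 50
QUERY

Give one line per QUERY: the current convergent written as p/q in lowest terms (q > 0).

APPEND 42: p_0 = 42·1 + 0 = 42, q_0 = 42·0 + 1 = 1 → 42/1
APPEND 19: p_1 = 19·42 + 1 = 799, q_1 = 19·1 + 0 = 19 → 799/19
APPEND 21: p_2 = 21·799 + 42 = 16821, q_2 = 21·19 + 1 = 400 → 16821/400
APPEND 50: p_3 = 50·16821 + 799 = 841849, q_3 = 50·400 + 19 = 20019 → 841849/20019
APPEND 28: p_4 = 28·841849 + 16821 = 23588593, q_4 = 28·20019 + 400 = 560932 → 23588593/560932
APPEND 43: p_5 = 43·23588593 + 841849 = 1015151348, q_5 = 43·560932 + 20019 = 24140095 → 1015151348/24140095
APPEND 35: p_6 = 35·1015151348 + 23588593 = 35553885773, q_6 = 35·24140095 + 560932 = 845464257 → 35553885773/845464257
APPEND 28: p_7 = 28·35553885773 + 1015151348 = 996523952992, q_7 = 28·845464257 + 24140095 = 23697139291 → 996523952992/23697139291
APPEND 43: p_8 = 43·996523952992 + 35553885773 = 42886083864429, q_8 = 43·23697139291 + 845464257 = 1019822453770 → 42886083864429/1019822453770
APPEND 13: p_9 = 13·42886083864429 + 996523952992 = 558515614190569, q_9 = 13·1019822453770 + 23697139291 = 13281389038301 → 558515614190569/13281389038301
APPEND 28: p_10 = 28·558515614190569 + 42886083864429 = 15681323281200361, q_10 = 28·13281389038301 + 1019822453770 = 372898715526198 → 15681323281200361/372898715526198
APPEND 47: p_11 = 47·15681323281200361 + 558515614190569 = 737580709830607536, q_11 = 47·372898715526198 + 13281389038301 = 17539521018769607 → 737580709830607536/17539521018769607
APPEND 37: p_12 = 37·737580709830607536 + 15681323281200361 = 27306167587013679193, q_12 = 37·17539521018769607 + 372898715526198 = 649335176410001657 → 27306167587013679193/649335176410001657
APPEND 4: p_13 = 4·27306167587013679193 + 737580709830607536 = 109962251057885324308, q_13 = 4·649335176410001657 + 17539521018769607 = 2614880226658776235 → 109962251057885324308/2614880226658776235
APPEND 23: p_14 = 23·109962251057885324308 + 27306167587013679193 = 2556437941918376138277, q_14 = 23·2614880226658776235 + 649335176410001657 = 60791580389561855062 → 2556437941918376138277/60791580389561855062
APPEND 35: p_15 = 35·2556437941918376138277 + 109962251057885324308 = 89585290218201050164003, q_15 = 35·60791580389561855062 + 2614880226658776235 = 2130320193861323703405 → 89585290218201050164003/2130320193861323703405
APPEND 13: p_16 = 13·89585290218201050164003 + 2556437941918376138277 = 1167165210778532028270316, q_16 = 13·2130320193861323703405 + 60791580389561855062 = 27754954100586769999327 → 1167165210778532028270316/27754954100586769999327
APPEND 50: p_17 = 50·1167165210778532028270316 + 89585290218201050164003 = 58447845829144802463679803, q_17 = 50·27754954100586769999327 + 2130320193861323703405 = 1389878025223199823669755 → 58447845829144802463679803/1389878025223199823669755

799/19
16821/400
841849/20019
1015151348/24140095
42886083864429/1019822453770
558515614190569/13281389038301
737580709830607536/17539521018769607
27306167587013679193/649335176410001657
109962251057885324308/2614880226658776235
2556437941918376138277/60791580389561855062
58447845829144802463679803/1389878025223199823669755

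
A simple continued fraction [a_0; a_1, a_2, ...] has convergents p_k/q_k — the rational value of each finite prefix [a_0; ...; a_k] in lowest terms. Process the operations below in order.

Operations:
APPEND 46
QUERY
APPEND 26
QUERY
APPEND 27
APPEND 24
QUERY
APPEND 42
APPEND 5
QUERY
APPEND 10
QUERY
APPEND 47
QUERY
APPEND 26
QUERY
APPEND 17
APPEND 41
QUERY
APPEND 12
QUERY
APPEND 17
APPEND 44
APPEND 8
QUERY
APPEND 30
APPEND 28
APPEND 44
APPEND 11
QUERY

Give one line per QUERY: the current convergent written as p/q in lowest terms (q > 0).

APPEND 46: p_0 = 46·1 + 0 = 46, q_0 = 46·0 + 1 = 1 → 46/1
APPEND 26: p_1 = 26·46 + 1 = 1197, q_1 = 26·1 + 0 = 26 → 1197/26
APPEND 27: p_2 = 27·1197 + 46 = 32365, q_2 = 27·26 + 1 = 703 → 32365/703
APPEND 24: p_3 = 24·32365 + 1197 = 777957, q_3 = 24·703 + 26 = 16898 → 777957/16898
APPEND 42: p_4 = 42·777957 + 32365 = 32706559, q_4 = 42·16898 + 703 = 710419 → 32706559/710419
APPEND 5: p_5 = 5·32706559 + 777957 = 164310752, q_5 = 5·710419 + 16898 = 3568993 → 164310752/3568993
APPEND 10: p_6 = 10·164310752 + 32706559 = 1675814079, q_6 = 10·3568993 + 710419 = 36400349 → 1675814079/36400349
APPEND 47: p_7 = 47·1675814079 + 164310752 = 78927572465, q_7 = 47·36400349 + 3568993 = 1714385396 → 78927572465/1714385396
APPEND 26: p_8 = 26·78927572465 + 1675814079 = 2053792698169, q_8 = 26·1714385396 + 36400349 = 44610420645 → 2053792698169/44610420645
APPEND 17: p_9 = 17·2053792698169 + 78927572465 = 34993403441338, q_9 = 17·44610420645 + 1714385396 = 760091536361 → 34993403441338/760091536361
APPEND 41: p_10 = 41·34993403441338 + 2053792698169 = 1436783333793027, q_10 = 41·760091536361 + 44610420645 = 31208363411446 → 1436783333793027/31208363411446
APPEND 12: p_11 = 12·1436783333793027 + 34993403441338 = 17276393408957662, q_11 = 12·31208363411446 + 760091536361 = 375260452473713 → 17276393408957662/375260452473713
APPEND 17: p_12 = 17·17276393408957662 + 1436783333793027 = 295135471286073281, q_12 = 17·375260452473713 + 31208363411446 = 6410636055464567 → 295135471286073281/6410636055464567
APPEND 44: p_13 = 44·295135471286073281 + 17276393408957662 = 13003237129996182026, q_13 = 44·6410636055464567 + 375260452473713 = 282443246892914661 → 13003237129996182026/282443246892914661
APPEND 8: p_14 = 8·13003237129996182026 + 295135471286073281 = 104321032511255529489, q_14 = 8·282443246892914661 + 6410636055464567 = 2265956611198781855 → 104321032511255529489/2265956611198781855
APPEND 30: p_15 = 30·104321032511255529489 + 13003237129996182026 = 3142634212467662066696, q_15 = 30·2265956611198781855 + 282443246892914661 = 68261141582856370311 → 3142634212467662066696/68261141582856370311
APPEND 28: p_16 = 28·3142634212467662066696 + 104321032511255529489 = 88098078981605793396977, q_16 = 28·68261141582856370311 + 2265956611198781855 = 1913577920931177150563 → 88098078981605793396977/1913577920931177150563
APPEND 44: p_17 = 44·88098078981605793396977 + 3142634212467662066696 = 3879458109403122571533684, q_17 = 44·1913577920931177150563 + 68261141582856370311 = 84265689662554650995083 → 3879458109403122571533684/84265689662554650995083
APPEND 11: p_18 = 11·3879458109403122571533684 + 88098078981605793396977 = 42762137282415954080267501, q_18 = 11·84265689662554650995083 + 1913577920931177150563 = 928836164209032338096476 → 42762137282415954080267501/928836164209032338096476

46/1
1197/26
777957/16898
164310752/3568993
1675814079/36400349
78927572465/1714385396
2053792698169/44610420645
1436783333793027/31208363411446
17276393408957662/375260452473713
104321032511255529489/2265956611198781855
42762137282415954080267501/928836164209032338096476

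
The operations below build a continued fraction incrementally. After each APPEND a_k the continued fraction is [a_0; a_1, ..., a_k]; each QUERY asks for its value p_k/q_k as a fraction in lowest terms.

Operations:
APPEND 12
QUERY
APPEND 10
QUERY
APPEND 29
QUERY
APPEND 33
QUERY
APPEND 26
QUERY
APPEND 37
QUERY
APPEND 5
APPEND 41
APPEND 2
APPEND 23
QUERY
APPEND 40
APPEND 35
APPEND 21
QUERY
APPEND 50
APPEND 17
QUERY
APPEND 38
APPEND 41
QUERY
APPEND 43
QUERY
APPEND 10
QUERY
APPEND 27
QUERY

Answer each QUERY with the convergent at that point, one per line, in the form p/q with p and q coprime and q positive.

APPEND 12: p_0 = 12·1 + 0 = 12, q_0 = 12·0 + 1 = 1 → 12/1
APPEND 10: p_1 = 10·12 + 1 = 121, q_1 = 10·1 + 0 = 10 → 121/10
APPEND 29: p_2 = 29·121 + 12 = 3521, q_2 = 29·10 + 1 = 291 → 3521/291
APPEND 33: p_3 = 33·3521 + 121 = 116314, q_3 = 33·291 + 10 = 9613 → 116314/9613
APPEND 26: p_4 = 26·116314 + 3521 = 3027685, q_4 = 26·9613 + 291 = 250229 → 3027685/250229
APPEND 37: p_5 = 37·3027685 + 116314 = 112140659, q_5 = 37·250229 + 9613 = 9268086 → 112140659/9268086
APPEND 5: p_6 = 5·112140659 + 3027685 = 563730980, q_6 = 5·9268086 + 250229 = 46590659 → 563730980/46590659
APPEND 41: p_7 = 41·563730980 + 112140659 = 23225110839, q_7 = 41·46590659 + 9268086 = 1919485105 → 23225110839/1919485105
APPEND 2: p_8 = 2·23225110839 + 563730980 = 47013952658, q_8 = 2·1919485105 + 46590659 = 3885560869 → 47013952658/3885560869
APPEND 23: p_9 = 23·47013952658 + 23225110839 = 1104546021973, q_9 = 23·3885560869 + 1919485105 = 91287385092 → 1104546021973/91287385092
APPEND 40: p_10 = 40·1104546021973 + 47013952658 = 44228854831578, q_10 = 40·91287385092 + 3885560869 = 3655380964549 → 44228854831578/3655380964549
APPEND 35: p_11 = 35·44228854831578 + 1104546021973 = 1549114465127203, q_11 = 35·3655380964549 + 91287385092 = 128029621144307 → 1549114465127203/128029621144307
APPEND 21: p_12 = 21·1549114465127203 + 44228854831578 = 32575632622502841, q_12 = 21·128029621144307 + 3655380964549 = 2692277424994996 → 32575632622502841/2692277424994996
APPEND 50: p_13 = 50·32575632622502841 + 1549114465127203 = 1630330745590269253, q_13 = 50·2692277424994996 + 128029621144307 = 134741900870894107 → 1630330745590269253/134741900870894107
APPEND 17: p_14 = 17·1630330745590269253 + 32575632622502841 = 27748198307657080142, q_14 = 17·134741900870894107 + 2692277424994996 = 2293304592230194815 → 27748198307657080142/2293304592230194815
APPEND 38: p_15 = 38·27748198307657080142 + 1630330745590269253 = 1056061866436559314649, q_15 = 38·2293304592230194815 + 134741900870894107 = 87280316405618297077 → 1056061866436559314649/87280316405618297077
APPEND 41: p_16 = 41·1056061866436559314649 + 27748198307657080142 = 43326284722206588980751, q_16 = 41·87280316405618297077 + 2293304592230194815 = 3580786277222580374972 → 43326284722206588980751/3580786277222580374972
APPEND 43: p_17 = 43·43326284722206588980751 + 1056061866436559314649 = 1864086304921319885486942, q_17 = 43·3580786277222580374972 + 87280316405618297077 = 154061090236976574420873 → 1864086304921319885486942/154061090236976574420873
APPEND 10: p_18 = 10·1864086304921319885486942 + 43326284722206588980751 = 18684189333935405443850171, q_18 = 10·154061090236976574420873 + 3580786277222580374972 = 1544191688646988324583702 → 18684189333935405443850171/1544191688646988324583702
APPEND 27: p_19 = 27·18684189333935405443850171 + 1864086304921319885486942 = 506337198321177266869441559, q_19 = 27·1544191688646988324583702 + 154061090236976574420873 = 41847236683705661338180827 → 506337198321177266869441559/41847236683705661338180827

12/1
121/10
3521/291
116314/9613
3027685/250229
112140659/9268086
1104546021973/91287385092
32575632622502841/2692277424994996
27748198307657080142/2293304592230194815
43326284722206588980751/3580786277222580374972
1864086304921319885486942/154061090236976574420873
18684189333935405443850171/1544191688646988324583702
506337198321177266869441559/41847236683705661338180827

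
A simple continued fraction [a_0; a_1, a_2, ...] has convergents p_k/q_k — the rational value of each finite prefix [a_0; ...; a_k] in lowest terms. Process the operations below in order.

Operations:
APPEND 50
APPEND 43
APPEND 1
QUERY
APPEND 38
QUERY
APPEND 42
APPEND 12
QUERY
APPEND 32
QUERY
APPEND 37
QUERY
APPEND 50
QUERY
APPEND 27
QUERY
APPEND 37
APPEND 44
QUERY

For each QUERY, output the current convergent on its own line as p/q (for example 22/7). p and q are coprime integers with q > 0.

2201/44
85789/1715
43349857/866603
1390800763/27803370
51502978088/1029591293
2576539705163/51507368020
69618075017489/1391728527833
113521211950516753/2269392096032837

APPEND 50: p_0 = 50·1 + 0 = 50, q_0 = 50·0 + 1 = 1 → 50/1
APPEND 43: p_1 = 43·50 + 1 = 2151, q_1 = 43·1 + 0 = 43 → 2151/43
APPEND 1: p_2 = 1·2151 + 50 = 2201, q_2 = 1·43 + 1 = 44 → 2201/44
APPEND 38: p_3 = 38·2201 + 2151 = 85789, q_3 = 38·44 + 43 = 1715 → 85789/1715
APPEND 42: p_4 = 42·85789 + 2201 = 3605339, q_4 = 42·1715 + 44 = 72074 → 3605339/72074
APPEND 12: p_5 = 12·3605339 + 85789 = 43349857, q_5 = 12·72074 + 1715 = 866603 → 43349857/866603
APPEND 32: p_6 = 32·43349857 + 3605339 = 1390800763, q_6 = 32·866603 + 72074 = 27803370 → 1390800763/27803370
APPEND 37: p_7 = 37·1390800763 + 43349857 = 51502978088, q_7 = 37·27803370 + 866603 = 1029591293 → 51502978088/1029591293
APPEND 50: p_8 = 50·51502978088 + 1390800763 = 2576539705163, q_8 = 50·1029591293 + 27803370 = 51507368020 → 2576539705163/51507368020
APPEND 27: p_9 = 27·2576539705163 + 51502978088 = 69618075017489, q_9 = 27·51507368020 + 1029591293 = 1391728527833 → 69618075017489/1391728527833
APPEND 37: p_10 = 37·69618075017489 + 2576539705163 = 2578445315352256, q_10 = 37·1391728527833 + 51507368020 = 51545462897841 → 2578445315352256/51545462897841
APPEND 44: p_11 = 44·2578445315352256 + 69618075017489 = 113521211950516753, q_11 = 44·51545462897841 + 1391728527833 = 2269392096032837 → 113521211950516753/2269392096032837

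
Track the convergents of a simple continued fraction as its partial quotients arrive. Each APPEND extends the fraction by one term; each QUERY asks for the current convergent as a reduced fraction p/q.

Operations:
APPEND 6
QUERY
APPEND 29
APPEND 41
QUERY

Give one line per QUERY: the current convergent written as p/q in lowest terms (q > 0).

6/1
7181/1190

APPEND 6: p_0 = 6·1 + 0 = 6, q_0 = 6·0 + 1 = 1 → 6/1
APPEND 29: p_1 = 29·6 + 1 = 175, q_1 = 29·1 + 0 = 29 → 175/29
APPEND 41: p_2 = 41·175 + 6 = 7181, q_2 = 41·29 + 1 = 1190 → 7181/1190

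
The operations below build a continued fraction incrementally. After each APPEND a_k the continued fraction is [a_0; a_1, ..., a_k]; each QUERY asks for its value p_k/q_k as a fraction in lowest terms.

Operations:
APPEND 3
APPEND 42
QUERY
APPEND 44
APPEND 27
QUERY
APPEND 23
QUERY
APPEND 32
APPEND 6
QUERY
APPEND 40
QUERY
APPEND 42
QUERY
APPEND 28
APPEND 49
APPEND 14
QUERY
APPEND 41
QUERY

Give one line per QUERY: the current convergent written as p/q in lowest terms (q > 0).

127/42
151084/49965
3480523/1151044
672647443/222451282
27017425540/8934934653
1135404520123/375489706708
21875097983713730/7234315154235611
898439251592243269/297122906502768132

APPEND 3: p_0 = 3·1 + 0 = 3, q_0 = 3·0 + 1 = 1 → 3/1
APPEND 42: p_1 = 42·3 + 1 = 127, q_1 = 42·1 + 0 = 42 → 127/42
APPEND 44: p_2 = 44·127 + 3 = 5591, q_2 = 44·42 + 1 = 1849 → 5591/1849
APPEND 27: p_3 = 27·5591 + 127 = 151084, q_3 = 27·1849 + 42 = 49965 → 151084/49965
APPEND 23: p_4 = 23·151084 + 5591 = 3480523, q_4 = 23·49965 + 1849 = 1151044 → 3480523/1151044
APPEND 32: p_5 = 32·3480523 + 151084 = 111527820, q_5 = 32·1151044 + 49965 = 36883373 → 111527820/36883373
APPEND 6: p_6 = 6·111527820 + 3480523 = 672647443, q_6 = 6·36883373 + 1151044 = 222451282 → 672647443/222451282
APPEND 40: p_7 = 40·672647443 + 111527820 = 27017425540, q_7 = 40·222451282 + 36883373 = 8934934653 → 27017425540/8934934653
APPEND 42: p_8 = 42·27017425540 + 672647443 = 1135404520123, q_8 = 42·8934934653 + 222451282 = 375489706708 → 1135404520123/375489706708
APPEND 28: p_9 = 28·1135404520123 + 27017425540 = 31818343988984, q_9 = 28·375489706708 + 8934934653 = 10522646722477 → 31818343988984/10522646722477
APPEND 49: p_10 = 49·31818343988984 + 1135404520123 = 1560234259980339, q_10 = 49·10522646722477 + 375489706708 = 515985179108081 → 1560234259980339/515985179108081
APPEND 14: p_11 = 14·1560234259980339 + 31818343988984 = 21875097983713730, q_11 = 14·515985179108081 + 10522646722477 = 7234315154235611 → 21875097983713730/7234315154235611
APPEND 41: p_12 = 41·21875097983713730 + 1560234259980339 = 898439251592243269, q_12 = 41·7234315154235611 + 515985179108081 = 297122906502768132 → 898439251592243269/297122906502768132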